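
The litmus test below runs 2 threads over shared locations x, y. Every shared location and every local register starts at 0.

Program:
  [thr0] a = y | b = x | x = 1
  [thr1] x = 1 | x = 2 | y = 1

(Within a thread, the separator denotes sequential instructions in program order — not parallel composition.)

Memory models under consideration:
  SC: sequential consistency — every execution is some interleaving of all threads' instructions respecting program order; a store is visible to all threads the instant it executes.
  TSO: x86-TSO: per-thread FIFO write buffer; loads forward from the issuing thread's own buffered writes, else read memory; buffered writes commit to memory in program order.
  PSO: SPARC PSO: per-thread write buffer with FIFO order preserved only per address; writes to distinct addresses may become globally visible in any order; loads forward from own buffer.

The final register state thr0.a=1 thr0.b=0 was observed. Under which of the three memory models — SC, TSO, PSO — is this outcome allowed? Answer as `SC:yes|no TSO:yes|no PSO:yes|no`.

outcome vector order: (thr0.a,thr0.b)
SC: 4 outcomes — {<0 0> <0 1> <0 2> <1 2>}
TSO: 4 outcomes — {<0 0> <0 1> <0 2> <1 2>}
PSO: 6 outcomes — {<0 0> <0 1> <0 2> <1 0> <1 1> <1 2>}
target <1 0> ∈ {PSO}

SC:no TSO:no PSO:yes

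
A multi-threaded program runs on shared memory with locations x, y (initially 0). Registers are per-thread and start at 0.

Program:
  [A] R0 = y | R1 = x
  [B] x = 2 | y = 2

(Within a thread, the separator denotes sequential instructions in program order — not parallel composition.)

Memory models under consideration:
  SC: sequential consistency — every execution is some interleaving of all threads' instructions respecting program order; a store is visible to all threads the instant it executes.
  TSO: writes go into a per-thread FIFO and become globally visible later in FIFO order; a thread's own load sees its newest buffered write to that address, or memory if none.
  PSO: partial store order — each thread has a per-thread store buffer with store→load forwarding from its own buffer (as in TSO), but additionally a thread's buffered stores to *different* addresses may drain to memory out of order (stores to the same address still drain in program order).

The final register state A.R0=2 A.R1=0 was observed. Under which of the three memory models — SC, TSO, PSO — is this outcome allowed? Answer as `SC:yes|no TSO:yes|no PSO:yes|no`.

SC:no TSO:no PSO:yes

outcome vector order: (A.R0,A.R1)
SC (3): (0,0); (0,2); (2,2)
TSO (3): (0,0); (0,2); (2,2)
PSO (4): (0,0); (0,2); (2,0); (2,2)
target (2,0) ∈ {PSO}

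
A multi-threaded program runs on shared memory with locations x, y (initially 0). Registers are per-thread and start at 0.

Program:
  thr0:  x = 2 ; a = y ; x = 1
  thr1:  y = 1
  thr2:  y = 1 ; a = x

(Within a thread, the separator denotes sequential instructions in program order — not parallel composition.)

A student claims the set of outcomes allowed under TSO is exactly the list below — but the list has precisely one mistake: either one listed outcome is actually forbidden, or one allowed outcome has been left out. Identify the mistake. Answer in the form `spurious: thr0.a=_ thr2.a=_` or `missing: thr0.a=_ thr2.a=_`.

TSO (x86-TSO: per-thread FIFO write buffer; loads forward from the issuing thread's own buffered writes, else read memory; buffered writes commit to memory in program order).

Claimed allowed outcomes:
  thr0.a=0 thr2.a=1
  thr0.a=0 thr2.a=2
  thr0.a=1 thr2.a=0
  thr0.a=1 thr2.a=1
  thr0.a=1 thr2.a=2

missing: thr0.a=0 thr2.a=0

outcome vector order: (thr0.a,thr2.a)
[TSO] allowed = {0/0 0/1 0/2 1/0 1/1 1/2}
TSO∖claimed = {0/0}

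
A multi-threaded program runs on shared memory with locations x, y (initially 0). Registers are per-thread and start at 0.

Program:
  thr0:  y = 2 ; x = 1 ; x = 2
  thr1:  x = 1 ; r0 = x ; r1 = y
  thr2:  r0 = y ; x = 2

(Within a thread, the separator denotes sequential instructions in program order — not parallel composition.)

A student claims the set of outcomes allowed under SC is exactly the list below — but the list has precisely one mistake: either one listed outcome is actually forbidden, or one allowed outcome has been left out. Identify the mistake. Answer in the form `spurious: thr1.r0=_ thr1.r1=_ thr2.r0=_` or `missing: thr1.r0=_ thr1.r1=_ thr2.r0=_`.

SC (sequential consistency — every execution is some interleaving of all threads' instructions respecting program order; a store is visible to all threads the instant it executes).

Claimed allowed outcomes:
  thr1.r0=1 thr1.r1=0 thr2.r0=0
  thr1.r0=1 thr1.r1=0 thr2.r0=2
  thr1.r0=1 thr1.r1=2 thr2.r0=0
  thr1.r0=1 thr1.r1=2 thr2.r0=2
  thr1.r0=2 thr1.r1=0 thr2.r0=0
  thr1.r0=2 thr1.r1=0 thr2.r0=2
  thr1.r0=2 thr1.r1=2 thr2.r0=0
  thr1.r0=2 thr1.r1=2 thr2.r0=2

outcome vector order: (thr1.r0,thr1.r1,thr2.r0)
under SC → 1/0/0; 1/0/2; 1/2/0; 1/2/2; 2/0/0; 2/2/0; 2/2/2
claimed∖SC = {2/0/2}

spurious: thr1.r0=2 thr1.r1=0 thr2.r0=2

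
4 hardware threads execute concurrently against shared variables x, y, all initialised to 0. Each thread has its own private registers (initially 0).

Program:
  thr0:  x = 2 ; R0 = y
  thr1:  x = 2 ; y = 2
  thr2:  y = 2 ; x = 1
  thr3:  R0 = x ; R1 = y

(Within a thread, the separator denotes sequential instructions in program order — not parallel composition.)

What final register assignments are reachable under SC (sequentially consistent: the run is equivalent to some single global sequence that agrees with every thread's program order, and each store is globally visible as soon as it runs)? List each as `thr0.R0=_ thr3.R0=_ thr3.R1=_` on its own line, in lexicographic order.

outcome vector order: (thr0.R0,thr3.R0,thr3.R1)
|SC outcomes| = 10

thr0.R0=0 thr3.R0=0 thr3.R1=0
thr0.R0=0 thr3.R0=0 thr3.R1=2
thr0.R0=0 thr3.R0=1 thr3.R1=2
thr0.R0=0 thr3.R0=2 thr3.R1=0
thr0.R0=0 thr3.R0=2 thr3.R1=2
thr0.R0=2 thr3.R0=0 thr3.R1=0
thr0.R0=2 thr3.R0=0 thr3.R1=2
thr0.R0=2 thr3.R0=1 thr3.R1=2
thr0.R0=2 thr3.R0=2 thr3.R1=0
thr0.R0=2 thr3.R0=2 thr3.R1=2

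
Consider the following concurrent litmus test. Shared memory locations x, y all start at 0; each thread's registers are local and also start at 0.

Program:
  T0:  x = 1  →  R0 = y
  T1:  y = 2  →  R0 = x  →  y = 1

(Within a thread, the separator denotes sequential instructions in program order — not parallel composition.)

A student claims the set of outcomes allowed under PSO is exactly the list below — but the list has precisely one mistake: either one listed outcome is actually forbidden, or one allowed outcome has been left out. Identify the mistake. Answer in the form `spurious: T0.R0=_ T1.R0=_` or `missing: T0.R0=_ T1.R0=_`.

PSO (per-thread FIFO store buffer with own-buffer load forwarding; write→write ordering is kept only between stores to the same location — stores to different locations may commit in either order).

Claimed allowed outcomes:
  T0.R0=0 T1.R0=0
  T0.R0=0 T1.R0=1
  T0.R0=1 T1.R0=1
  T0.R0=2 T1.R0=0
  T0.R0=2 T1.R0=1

outcome vector order: (T0.R0,T1.R0)
PSO (6): 0/0 0/1 1/0 1/1 2/0 2/1
PSO∖claimed = {1/0}

missing: T0.R0=1 T1.R0=0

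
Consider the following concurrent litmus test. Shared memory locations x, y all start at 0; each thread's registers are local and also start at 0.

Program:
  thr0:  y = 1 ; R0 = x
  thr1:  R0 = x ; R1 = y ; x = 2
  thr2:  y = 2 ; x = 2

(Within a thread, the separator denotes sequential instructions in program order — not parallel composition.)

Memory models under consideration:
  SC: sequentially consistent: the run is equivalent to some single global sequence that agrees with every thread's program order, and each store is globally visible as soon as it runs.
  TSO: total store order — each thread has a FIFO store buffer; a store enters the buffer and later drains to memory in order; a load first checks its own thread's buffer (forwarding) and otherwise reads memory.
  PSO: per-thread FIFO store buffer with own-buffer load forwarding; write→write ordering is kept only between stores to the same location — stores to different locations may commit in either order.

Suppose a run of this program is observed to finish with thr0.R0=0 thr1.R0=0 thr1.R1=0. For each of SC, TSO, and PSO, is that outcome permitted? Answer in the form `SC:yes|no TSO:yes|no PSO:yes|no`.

outcome vector order: (thr0.R0,thr1.R0,thr1.R1)
SC: 10 outcomes — {0/0/0; 0/0/1; 0/0/2; 0/2/1; 0/2/2; 2/0/0; 2/0/1; 2/0/2; 2/2/1; 2/2/2}
TSO: 10 outcomes — {0/0/0; 0/0/1; 0/0/2; 0/2/1; 0/2/2; 2/0/0; 2/0/1; 2/0/2; 2/2/1; 2/2/2}
PSO: 12 outcomes — {0/0/0; 0/0/1; 0/0/2; 0/2/0; 0/2/1; 0/2/2; 2/0/0; 2/0/1; 2/0/2; 2/2/0; 2/2/1; 2/2/2}
target 0/0/0 ∈ {SC,TSO,PSO}

SC:yes TSO:yes PSO:yes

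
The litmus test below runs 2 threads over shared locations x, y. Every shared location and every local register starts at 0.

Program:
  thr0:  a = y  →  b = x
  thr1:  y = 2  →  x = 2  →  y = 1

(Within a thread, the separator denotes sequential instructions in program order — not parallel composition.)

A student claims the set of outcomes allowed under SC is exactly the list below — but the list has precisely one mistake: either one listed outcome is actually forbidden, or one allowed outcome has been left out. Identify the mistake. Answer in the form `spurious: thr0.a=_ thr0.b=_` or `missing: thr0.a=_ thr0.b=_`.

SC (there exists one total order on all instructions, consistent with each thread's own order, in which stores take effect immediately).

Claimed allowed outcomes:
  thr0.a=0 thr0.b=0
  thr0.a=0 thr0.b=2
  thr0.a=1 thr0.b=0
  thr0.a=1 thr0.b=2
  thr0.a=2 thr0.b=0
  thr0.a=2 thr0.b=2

spurious: thr0.a=1 thr0.b=0

outcome vector order: (thr0.a,thr0.b)
[SC] allowed = {00 02 12 20 22}
claimed∖SC = {10}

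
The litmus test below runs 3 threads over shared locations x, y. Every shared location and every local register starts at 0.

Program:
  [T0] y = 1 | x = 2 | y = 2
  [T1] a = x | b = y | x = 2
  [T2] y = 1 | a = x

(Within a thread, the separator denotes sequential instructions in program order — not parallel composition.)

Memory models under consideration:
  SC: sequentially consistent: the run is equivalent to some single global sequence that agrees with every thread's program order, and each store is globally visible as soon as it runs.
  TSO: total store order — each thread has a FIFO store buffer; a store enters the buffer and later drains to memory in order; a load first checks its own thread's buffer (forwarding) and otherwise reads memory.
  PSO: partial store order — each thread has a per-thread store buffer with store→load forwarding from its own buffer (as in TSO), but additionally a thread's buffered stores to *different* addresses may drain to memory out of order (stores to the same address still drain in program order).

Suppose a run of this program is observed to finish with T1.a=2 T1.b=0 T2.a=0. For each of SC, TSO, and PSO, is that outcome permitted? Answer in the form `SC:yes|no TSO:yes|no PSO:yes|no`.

outcome vector order: (T1.a,T1.b,T2.a)
[SC] allowed = {0/0/0, 0/0/2, 0/1/0, 0/1/2, 0/2/0, 0/2/2, 2/1/0, 2/1/2, 2/2/0, 2/2/2}
[TSO] allowed = {0/0/0, 0/0/2, 0/1/0, 0/1/2, 0/2/0, 0/2/2, 2/1/0, 2/1/2, 2/2/0, 2/2/2}
[PSO] allowed = {0/0/0, 0/0/2, 0/1/0, 0/1/2, 0/2/0, 0/2/2, 2/0/0, 2/0/2, 2/1/0, 2/1/2, 2/2/0, 2/2/2}
target 2/0/0 ∈ {PSO}

SC:no TSO:no PSO:yes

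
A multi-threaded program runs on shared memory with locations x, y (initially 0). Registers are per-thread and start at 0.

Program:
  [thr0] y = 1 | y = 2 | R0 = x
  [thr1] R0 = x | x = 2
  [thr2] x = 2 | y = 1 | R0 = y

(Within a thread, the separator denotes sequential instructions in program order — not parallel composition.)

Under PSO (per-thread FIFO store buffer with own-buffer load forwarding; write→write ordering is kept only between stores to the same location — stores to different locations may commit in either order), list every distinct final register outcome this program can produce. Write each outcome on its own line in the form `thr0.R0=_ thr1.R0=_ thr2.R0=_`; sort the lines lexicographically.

thr0.R0=0 thr1.R0=0 thr2.R0=1
thr0.R0=0 thr1.R0=0 thr2.R0=2
thr0.R0=0 thr1.R0=2 thr2.R0=1
thr0.R0=0 thr1.R0=2 thr2.R0=2
thr0.R0=2 thr1.R0=0 thr2.R0=1
thr0.R0=2 thr1.R0=0 thr2.R0=2
thr0.R0=2 thr1.R0=2 thr2.R0=1
thr0.R0=2 thr1.R0=2 thr2.R0=2

outcome vector order: (thr0.R0,thr1.R0,thr2.R0)
|PSO outcomes| = 8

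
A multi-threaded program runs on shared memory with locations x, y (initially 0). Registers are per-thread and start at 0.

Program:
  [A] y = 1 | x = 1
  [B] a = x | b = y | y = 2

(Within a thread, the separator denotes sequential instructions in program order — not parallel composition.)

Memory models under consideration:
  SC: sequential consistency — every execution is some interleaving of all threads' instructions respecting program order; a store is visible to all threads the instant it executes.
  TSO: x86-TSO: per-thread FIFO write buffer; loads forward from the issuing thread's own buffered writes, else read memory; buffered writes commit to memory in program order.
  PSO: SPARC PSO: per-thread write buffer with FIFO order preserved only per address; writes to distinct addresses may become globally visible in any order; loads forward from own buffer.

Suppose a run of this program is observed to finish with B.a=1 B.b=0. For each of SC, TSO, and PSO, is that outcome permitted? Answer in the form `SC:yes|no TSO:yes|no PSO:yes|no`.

SC:no TSO:no PSO:yes

outcome vector order: (B.a,B.b)
[SC] allowed = {00 01 11}
[TSO] allowed = {00 01 11}
[PSO] allowed = {00 01 10 11}
target 10 ∈ {PSO}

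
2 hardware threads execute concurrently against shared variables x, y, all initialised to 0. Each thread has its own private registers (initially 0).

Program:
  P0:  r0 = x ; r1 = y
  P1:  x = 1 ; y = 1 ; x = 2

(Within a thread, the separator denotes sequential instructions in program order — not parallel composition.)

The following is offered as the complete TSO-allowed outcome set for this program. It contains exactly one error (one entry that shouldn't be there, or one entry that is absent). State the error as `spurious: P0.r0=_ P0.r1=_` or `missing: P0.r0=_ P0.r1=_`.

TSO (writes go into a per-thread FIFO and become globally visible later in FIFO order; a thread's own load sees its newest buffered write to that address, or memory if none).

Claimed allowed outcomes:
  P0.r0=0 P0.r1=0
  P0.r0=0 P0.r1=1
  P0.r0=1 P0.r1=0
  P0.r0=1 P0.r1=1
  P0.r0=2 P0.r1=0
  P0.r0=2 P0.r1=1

spurious: P0.r0=2 P0.r1=0

outcome vector order: (P0.r0,P0.r1)
[TSO] allowed = {0/0 0/1 1/0 1/1 2/1}
claimed∖TSO = {2/0}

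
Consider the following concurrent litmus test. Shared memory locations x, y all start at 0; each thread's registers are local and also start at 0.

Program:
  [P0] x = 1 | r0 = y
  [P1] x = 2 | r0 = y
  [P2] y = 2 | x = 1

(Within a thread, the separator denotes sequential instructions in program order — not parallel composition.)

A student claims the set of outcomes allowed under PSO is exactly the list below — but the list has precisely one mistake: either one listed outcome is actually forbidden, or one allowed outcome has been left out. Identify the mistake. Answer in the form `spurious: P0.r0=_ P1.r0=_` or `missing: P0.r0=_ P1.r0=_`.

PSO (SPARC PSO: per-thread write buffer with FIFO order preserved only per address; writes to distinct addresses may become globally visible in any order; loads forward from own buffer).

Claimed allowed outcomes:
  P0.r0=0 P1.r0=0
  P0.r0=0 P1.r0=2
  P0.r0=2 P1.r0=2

outcome vector order: (P0.r0,P1.r0)
PSO: 4 outcomes — {0/0, 0/2, 2/0, 2/2}
PSO∖claimed = {2/0}

missing: P0.r0=2 P1.r0=0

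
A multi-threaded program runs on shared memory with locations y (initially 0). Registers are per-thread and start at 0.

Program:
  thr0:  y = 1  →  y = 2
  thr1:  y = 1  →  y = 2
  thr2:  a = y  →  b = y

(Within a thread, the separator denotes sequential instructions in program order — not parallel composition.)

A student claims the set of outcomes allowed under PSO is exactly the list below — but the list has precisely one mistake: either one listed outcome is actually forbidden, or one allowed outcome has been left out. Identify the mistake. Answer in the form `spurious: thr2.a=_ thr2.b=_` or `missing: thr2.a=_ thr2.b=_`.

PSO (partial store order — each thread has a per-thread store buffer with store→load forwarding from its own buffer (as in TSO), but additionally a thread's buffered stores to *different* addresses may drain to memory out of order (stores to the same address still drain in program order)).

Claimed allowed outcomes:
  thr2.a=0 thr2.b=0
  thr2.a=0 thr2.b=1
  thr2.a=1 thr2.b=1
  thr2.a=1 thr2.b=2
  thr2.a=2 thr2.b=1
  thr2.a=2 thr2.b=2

missing: thr2.a=0 thr2.b=2

outcome vector order: (thr2.a,thr2.b)
[PSO] allowed = {00 01 02 11 12 21 22}
PSO∖claimed = {02}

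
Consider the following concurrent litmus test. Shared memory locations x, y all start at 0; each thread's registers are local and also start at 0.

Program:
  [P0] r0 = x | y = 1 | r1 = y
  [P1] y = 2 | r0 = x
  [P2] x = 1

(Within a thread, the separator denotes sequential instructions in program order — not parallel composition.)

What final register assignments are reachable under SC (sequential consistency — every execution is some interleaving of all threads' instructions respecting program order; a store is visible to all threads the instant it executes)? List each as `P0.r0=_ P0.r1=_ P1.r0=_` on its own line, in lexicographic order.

P0.r0=0 P0.r1=1 P1.r0=0
P0.r0=0 P0.r1=1 P1.r0=1
P0.r0=0 P0.r1=2 P1.r0=0
P0.r0=0 P0.r1=2 P1.r0=1
P0.r0=1 P0.r1=1 P1.r0=0
P0.r0=1 P0.r1=1 P1.r0=1
P0.r0=1 P0.r1=2 P1.r0=1

outcome vector order: (P0.r0,P0.r1,P1.r0)
|SC outcomes| = 7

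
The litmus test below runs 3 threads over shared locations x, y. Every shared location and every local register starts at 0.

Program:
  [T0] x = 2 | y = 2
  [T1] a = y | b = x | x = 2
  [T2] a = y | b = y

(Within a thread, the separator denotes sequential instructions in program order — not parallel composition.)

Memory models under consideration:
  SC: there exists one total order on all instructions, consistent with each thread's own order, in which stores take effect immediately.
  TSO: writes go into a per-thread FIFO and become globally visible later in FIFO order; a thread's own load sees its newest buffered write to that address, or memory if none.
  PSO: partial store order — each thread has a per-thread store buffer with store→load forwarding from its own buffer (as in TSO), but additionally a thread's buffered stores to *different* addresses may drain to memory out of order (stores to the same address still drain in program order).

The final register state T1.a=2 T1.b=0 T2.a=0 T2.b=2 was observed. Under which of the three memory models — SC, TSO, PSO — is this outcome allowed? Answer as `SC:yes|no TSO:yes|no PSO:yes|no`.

outcome vector order: (T1.a,T1.b,T2.a,T2.b)
[SC] allowed = {0/0/0/0; 0/0/0/2; 0/0/2/2; 0/2/0/0; 0/2/0/2; 0/2/2/2; 2/2/0/0; 2/2/0/2; 2/2/2/2}
[TSO] allowed = {0/0/0/0; 0/0/0/2; 0/0/2/2; 0/2/0/0; 0/2/0/2; 0/2/2/2; 2/2/0/0; 2/2/0/2; 2/2/2/2}
[PSO] allowed = {0/0/0/0; 0/0/0/2; 0/0/2/2; 0/2/0/0; 0/2/0/2; 0/2/2/2; 2/0/0/0; 2/0/0/2; 2/0/2/2; 2/2/0/0; 2/2/0/2; 2/2/2/2}
target 2/0/0/2 ∈ {PSO}

SC:no TSO:no PSO:yes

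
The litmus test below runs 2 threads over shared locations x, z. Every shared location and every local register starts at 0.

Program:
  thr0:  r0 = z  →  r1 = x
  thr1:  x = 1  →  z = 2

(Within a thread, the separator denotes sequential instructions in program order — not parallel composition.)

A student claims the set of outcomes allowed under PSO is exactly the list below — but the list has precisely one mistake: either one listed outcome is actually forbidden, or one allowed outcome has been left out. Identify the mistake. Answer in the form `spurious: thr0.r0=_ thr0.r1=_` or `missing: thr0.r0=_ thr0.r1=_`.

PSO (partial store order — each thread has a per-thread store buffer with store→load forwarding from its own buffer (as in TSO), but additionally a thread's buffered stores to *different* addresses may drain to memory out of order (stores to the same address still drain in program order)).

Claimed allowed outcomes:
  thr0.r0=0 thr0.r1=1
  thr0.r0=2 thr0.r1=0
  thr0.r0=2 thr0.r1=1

outcome vector order: (thr0.r0,thr0.r1)
PSO (4): (0,0) (0,1) (2,0) (2,1)
PSO∖claimed = {(0,0)}

missing: thr0.r0=0 thr0.r1=0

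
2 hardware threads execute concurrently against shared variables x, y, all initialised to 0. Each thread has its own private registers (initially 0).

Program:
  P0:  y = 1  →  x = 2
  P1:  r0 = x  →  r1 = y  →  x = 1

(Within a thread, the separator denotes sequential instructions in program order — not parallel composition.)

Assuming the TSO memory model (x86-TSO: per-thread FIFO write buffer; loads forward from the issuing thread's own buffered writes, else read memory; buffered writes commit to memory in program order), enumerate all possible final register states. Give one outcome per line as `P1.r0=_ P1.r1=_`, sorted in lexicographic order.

P1.r0=0 P1.r1=0
P1.r0=0 P1.r1=1
P1.r0=2 P1.r1=1

outcome vector order: (P1.r0,P1.r1)
|TSO outcomes| = 3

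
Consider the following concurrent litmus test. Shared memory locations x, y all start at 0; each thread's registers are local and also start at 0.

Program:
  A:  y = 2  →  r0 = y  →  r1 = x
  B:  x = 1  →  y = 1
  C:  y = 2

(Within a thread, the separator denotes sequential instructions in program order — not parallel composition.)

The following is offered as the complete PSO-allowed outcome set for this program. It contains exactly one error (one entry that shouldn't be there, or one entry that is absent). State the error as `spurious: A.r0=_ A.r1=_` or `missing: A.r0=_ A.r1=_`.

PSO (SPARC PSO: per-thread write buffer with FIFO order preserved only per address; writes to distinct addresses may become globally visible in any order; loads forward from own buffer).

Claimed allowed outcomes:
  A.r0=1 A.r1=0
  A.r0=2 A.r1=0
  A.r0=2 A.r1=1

missing: A.r0=1 A.r1=1

outcome vector order: (A.r0,A.r1)
PSO (4): <1 0> <1 1> <2 0> <2 1>
PSO∖claimed = {<1 1>}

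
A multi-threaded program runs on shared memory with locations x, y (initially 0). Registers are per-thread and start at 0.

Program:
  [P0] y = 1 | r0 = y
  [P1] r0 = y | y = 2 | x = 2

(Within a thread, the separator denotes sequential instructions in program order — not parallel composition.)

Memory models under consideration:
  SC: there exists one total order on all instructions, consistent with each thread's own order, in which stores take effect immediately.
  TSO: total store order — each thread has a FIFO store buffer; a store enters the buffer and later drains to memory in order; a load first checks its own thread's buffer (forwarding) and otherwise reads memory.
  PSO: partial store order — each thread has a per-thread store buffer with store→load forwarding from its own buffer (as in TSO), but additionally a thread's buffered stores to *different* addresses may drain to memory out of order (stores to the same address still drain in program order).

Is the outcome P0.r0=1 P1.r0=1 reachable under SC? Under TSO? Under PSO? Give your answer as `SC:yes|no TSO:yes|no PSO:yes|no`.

outcome vector order: (P0.r0,P1.r0)
under SC → (1,0), (1,1), (2,0), (2,1)
under TSO → (1,0), (1,1), (2,0), (2,1)
under PSO → (1,0), (1,1), (2,0), (2,1)
target (1,1) ∈ {SC,TSO,PSO}

SC:yes TSO:yes PSO:yes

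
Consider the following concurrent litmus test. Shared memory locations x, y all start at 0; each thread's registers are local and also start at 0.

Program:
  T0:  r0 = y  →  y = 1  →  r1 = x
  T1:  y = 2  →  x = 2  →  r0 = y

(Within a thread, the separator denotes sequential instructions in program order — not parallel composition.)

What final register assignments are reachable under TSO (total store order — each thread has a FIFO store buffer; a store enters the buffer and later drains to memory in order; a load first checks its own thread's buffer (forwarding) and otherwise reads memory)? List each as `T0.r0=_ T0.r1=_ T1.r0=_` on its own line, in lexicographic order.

T0.r0=0 T0.r1=0 T1.r0=1
T0.r0=0 T0.r1=0 T1.r0=2
T0.r0=0 T0.r1=2 T1.r0=1
T0.r0=0 T0.r1=2 T1.r0=2
T0.r0=2 T0.r1=0 T1.r0=1
T0.r0=2 T0.r1=0 T1.r0=2
T0.r0=2 T0.r1=2 T1.r0=1
T0.r0=2 T0.r1=2 T1.r0=2

outcome vector order: (T0.r0,T0.r1,T1.r0)
|TSO outcomes| = 8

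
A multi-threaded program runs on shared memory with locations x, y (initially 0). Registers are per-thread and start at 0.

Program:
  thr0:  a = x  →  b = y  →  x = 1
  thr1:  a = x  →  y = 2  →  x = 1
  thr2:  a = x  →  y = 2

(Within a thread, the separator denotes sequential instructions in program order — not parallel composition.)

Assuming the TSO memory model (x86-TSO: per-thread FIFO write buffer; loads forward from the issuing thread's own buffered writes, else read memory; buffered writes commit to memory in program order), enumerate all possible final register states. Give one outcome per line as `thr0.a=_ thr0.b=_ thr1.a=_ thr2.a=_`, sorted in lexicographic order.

outcome vector order: (thr0.a,thr0.b,thr1.a,thr2.a)
|TSO outcomes| = 9

thr0.a=0 thr0.b=0 thr1.a=0 thr2.a=0
thr0.a=0 thr0.b=0 thr1.a=0 thr2.a=1
thr0.a=0 thr0.b=0 thr1.a=1 thr2.a=0
thr0.a=0 thr0.b=0 thr1.a=1 thr2.a=1
thr0.a=0 thr0.b=2 thr1.a=0 thr2.a=0
thr0.a=0 thr0.b=2 thr1.a=0 thr2.a=1
thr0.a=0 thr0.b=2 thr1.a=1 thr2.a=0
thr0.a=1 thr0.b=2 thr1.a=0 thr2.a=0
thr0.a=1 thr0.b=2 thr1.a=0 thr2.a=1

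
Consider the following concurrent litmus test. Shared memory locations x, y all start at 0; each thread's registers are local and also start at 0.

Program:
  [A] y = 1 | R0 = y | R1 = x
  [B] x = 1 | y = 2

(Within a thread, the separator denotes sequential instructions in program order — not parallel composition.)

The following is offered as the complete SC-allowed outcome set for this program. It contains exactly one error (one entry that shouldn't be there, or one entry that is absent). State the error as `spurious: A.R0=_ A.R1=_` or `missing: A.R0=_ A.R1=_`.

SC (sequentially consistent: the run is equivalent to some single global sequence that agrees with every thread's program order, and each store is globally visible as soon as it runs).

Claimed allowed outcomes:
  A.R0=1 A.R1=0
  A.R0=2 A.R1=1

missing: A.R0=1 A.R1=1

outcome vector order: (A.R0,A.R1)
SC: 3 outcomes — {1/0 1/1 2/1}
SC∖claimed = {1/1}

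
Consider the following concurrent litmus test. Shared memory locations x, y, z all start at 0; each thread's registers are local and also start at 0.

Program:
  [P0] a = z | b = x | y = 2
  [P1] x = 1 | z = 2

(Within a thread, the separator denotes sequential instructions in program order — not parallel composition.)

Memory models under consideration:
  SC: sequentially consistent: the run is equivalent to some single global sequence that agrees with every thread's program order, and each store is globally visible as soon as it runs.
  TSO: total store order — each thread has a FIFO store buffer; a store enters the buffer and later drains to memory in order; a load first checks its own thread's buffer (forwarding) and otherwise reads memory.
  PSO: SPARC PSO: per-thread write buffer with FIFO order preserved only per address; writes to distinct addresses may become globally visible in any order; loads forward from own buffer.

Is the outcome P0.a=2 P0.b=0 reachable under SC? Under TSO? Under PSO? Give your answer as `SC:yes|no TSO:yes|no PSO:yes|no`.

outcome vector order: (P0.a,P0.b)
SC (3): <0 0>, <0 1>, <2 1>
TSO (3): <0 0>, <0 1>, <2 1>
PSO (4): <0 0>, <0 1>, <2 0>, <2 1>
target <2 0> ∈ {PSO}

SC:no TSO:no PSO:yes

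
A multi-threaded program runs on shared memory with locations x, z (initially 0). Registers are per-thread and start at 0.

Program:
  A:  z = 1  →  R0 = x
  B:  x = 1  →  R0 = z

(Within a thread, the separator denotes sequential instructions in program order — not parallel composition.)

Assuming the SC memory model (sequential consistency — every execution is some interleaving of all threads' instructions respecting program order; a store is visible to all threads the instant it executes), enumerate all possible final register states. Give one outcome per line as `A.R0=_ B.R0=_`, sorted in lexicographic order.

outcome vector order: (A.R0,B.R0)
|SC outcomes| = 3

A.R0=0 B.R0=1
A.R0=1 B.R0=0
A.R0=1 B.R0=1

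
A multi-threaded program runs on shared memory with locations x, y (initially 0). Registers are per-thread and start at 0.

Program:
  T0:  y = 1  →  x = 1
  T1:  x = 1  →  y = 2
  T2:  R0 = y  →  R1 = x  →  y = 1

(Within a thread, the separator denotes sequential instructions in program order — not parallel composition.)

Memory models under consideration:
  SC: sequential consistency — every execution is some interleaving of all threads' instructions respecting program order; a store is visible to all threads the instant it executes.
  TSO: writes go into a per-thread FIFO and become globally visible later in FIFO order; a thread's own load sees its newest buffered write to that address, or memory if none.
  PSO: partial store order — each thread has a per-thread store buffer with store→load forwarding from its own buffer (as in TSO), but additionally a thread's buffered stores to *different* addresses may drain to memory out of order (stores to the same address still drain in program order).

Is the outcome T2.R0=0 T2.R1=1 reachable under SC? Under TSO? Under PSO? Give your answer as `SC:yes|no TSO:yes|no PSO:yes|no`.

outcome vector order: (T2.R0,T2.R1)
under SC → (0,0), (0,1), (1,0), (1,1), (2,1)
under TSO → (0,0), (0,1), (1,0), (1,1), (2,1)
under PSO → (0,0), (0,1), (1,0), (1,1), (2,0), (2,1)
target (0,1) ∈ {SC,TSO,PSO}

SC:yes TSO:yes PSO:yes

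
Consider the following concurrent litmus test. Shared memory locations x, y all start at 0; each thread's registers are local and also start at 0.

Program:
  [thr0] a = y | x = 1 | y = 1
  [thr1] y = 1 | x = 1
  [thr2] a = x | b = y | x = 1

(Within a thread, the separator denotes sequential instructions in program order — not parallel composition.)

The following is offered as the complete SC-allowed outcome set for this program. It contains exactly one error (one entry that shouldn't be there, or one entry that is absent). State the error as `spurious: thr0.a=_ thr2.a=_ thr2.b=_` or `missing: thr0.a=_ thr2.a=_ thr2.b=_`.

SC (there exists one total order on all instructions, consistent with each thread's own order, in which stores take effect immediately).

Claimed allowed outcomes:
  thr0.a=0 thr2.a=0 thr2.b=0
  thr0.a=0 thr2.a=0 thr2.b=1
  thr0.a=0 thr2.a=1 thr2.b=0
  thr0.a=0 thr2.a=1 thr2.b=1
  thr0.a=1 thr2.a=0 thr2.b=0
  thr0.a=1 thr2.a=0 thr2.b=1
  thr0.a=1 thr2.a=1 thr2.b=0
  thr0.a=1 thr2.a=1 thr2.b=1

outcome vector order: (thr0.a,thr2.a,thr2.b)
SC: 7 outcomes — {000, 001, 010, 011, 100, 101, 111}
claimed∖SC = {110}

spurious: thr0.a=1 thr2.a=1 thr2.b=0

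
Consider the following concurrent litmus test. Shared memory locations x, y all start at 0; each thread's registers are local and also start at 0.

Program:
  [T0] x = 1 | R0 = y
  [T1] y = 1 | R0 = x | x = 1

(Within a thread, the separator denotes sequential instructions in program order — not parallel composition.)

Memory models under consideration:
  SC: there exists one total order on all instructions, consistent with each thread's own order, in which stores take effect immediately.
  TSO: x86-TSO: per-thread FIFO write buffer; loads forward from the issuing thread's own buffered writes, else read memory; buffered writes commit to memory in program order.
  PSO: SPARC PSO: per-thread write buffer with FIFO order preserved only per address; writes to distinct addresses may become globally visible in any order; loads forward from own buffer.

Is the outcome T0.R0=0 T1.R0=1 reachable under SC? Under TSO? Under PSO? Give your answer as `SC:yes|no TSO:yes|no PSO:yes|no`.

outcome vector order: (T0.R0,T1.R0)
SC: 3 outcomes — {0/1 1/0 1/1}
TSO: 4 outcomes — {0/0 0/1 1/0 1/1}
PSO: 4 outcomes — {0/0 0/1 1/0 1/1}
target 0/1 ∈ {SC,TSO,PSO}

SC:yes TSO:yes PSO:yes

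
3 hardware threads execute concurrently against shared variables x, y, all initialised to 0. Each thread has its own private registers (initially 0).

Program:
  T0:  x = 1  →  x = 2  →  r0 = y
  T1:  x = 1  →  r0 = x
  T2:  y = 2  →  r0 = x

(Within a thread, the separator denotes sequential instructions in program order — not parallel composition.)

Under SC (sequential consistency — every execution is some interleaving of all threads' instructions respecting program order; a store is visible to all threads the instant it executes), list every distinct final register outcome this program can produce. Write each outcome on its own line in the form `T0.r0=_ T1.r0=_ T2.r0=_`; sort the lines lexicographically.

outcome vector order: (T0.r0,T1.r0,T2.r0)
|SC outcomes| = 9

T0.r0=0 T1.r0=1 T2.r0=1
T0.r0=0 T1.r0=1 T2.r0=2
T0.r0=0 T1.r0=2 T2.r0=2
T0.r0=2 T1.r0=1 T2.r0=0
T0.r0=2 T1.r0=1 T2.r0=1
T0.r0=2 T1.r0=1 T2.r0=2
T0.r0=2 T1.r0=2 T2.r0=0
T0.r0=2 T1.r0=2 T2.r0=1
T0.r0=2 T1.r0=2 T2.r0=2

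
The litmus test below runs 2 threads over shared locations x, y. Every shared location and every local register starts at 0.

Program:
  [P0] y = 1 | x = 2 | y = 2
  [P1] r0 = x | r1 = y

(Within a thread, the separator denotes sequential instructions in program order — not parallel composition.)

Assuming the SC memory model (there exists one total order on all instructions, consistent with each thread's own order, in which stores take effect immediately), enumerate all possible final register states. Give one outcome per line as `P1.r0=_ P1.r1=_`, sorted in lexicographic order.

outcome vector order: (P1.r0,P1.r1)
|SC outcomes| = 5

P1.r0=0 P1.r1=0
P1.r0=0 P1.r1=1
P1.r0=0 P1.r1=2
P1.r0=2 P1.r1=1
P1.r0=2 P1.r1=2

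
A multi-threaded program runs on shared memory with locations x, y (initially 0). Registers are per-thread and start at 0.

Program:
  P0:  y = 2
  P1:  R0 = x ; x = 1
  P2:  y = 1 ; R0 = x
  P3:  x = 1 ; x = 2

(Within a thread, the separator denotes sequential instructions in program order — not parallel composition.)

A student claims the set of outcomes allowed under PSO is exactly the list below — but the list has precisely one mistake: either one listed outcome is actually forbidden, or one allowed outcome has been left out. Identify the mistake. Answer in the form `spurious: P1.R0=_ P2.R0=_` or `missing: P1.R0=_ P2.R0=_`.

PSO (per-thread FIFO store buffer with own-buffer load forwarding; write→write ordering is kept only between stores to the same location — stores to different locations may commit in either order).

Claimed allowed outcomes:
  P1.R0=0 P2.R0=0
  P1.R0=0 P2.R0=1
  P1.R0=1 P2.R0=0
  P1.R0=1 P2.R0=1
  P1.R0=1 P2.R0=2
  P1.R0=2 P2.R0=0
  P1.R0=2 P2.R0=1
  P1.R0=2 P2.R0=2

outcome vector order: (P1.R0,P2.R0)
PSO: 9 outcomes — {(0,0); (0,1); (0,2); (1,0); (1,1); (1,2); (2,0); (2,1); (2,2)}
PSO∖claimed = {(0,2)}

missing: P1.R0=0 P2.R0=2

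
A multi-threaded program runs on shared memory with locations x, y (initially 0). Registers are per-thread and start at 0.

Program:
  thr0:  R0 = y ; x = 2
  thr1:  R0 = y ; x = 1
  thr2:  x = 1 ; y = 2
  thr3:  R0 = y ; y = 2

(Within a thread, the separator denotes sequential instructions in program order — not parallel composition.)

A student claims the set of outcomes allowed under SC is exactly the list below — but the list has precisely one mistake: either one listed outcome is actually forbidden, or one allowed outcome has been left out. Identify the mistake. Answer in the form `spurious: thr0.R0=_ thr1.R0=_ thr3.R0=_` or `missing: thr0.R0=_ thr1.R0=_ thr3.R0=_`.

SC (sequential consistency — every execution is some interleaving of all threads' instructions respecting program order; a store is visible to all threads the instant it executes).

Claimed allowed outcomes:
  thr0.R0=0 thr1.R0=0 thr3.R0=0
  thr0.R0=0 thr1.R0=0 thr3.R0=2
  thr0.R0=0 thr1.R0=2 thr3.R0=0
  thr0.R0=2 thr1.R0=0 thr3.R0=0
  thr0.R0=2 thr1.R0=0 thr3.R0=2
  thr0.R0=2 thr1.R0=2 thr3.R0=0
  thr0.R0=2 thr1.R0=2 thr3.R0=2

missing: thr0.R0=0 thr1.R0=2 thr3.R0=2

outcome vector order: (thr0.R0,thr1.R0,thr3.R0)
SC (8): (0,0,0); (0,0,2); (0,2,0); (0,2,2); (2,0,0); (2,0,2); (2,2,0); (2,2,2)
SC∖claimed = {(0,2,2)}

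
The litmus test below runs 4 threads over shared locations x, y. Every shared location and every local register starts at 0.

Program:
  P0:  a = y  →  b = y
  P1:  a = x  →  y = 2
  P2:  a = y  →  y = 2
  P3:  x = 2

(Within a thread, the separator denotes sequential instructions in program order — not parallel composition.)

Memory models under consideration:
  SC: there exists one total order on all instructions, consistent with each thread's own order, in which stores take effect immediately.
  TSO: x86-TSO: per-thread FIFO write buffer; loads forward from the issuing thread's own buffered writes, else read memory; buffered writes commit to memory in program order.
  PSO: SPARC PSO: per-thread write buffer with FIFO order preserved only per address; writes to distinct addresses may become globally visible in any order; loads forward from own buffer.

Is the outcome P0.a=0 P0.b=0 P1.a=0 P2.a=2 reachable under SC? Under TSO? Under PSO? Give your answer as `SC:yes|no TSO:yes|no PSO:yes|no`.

SC:yes TSO:yes PSO:yes

outcome vector order: (P0.a,P0.b,P1.a,P2.a)
SC (12): <0 0 0 0>; <0 0 0 2>; <0 0 2 0>; <0 0 2 2>; <0 2 0 0>; <0 2 0 2>; <0 2 2 0>; <0 2 2 2>; <2 2 0 0>; <2 2 0 2>; <2 2 2 0>; <2 2 2 2>
TSO (12): <0 0 0 0>; <0 0 0 2>; <0 0 2 0>; <0 0 2 2>; <0 2 0 0>; <0 2 0 2>; <0 2 2 0>; <0 2 2 2>; <2 2 0 0>; <2 2 0 2>; <2 2 2 0>; <2 2 2 2>
PSO (12): <0 0 0 0>; <0 0 0 2>; <0 0 2 0>; <0 0 2 2>; <0 2 0 0>; <0 2 0 2>; <0 2 2 0>; <0 2 2 2>; <2 2 0 0>; <2 2 0 2>; <2 2 2 0>; <2 2 2 2>
target <0 0 0 2> ∈ {SC,TSO,PSO}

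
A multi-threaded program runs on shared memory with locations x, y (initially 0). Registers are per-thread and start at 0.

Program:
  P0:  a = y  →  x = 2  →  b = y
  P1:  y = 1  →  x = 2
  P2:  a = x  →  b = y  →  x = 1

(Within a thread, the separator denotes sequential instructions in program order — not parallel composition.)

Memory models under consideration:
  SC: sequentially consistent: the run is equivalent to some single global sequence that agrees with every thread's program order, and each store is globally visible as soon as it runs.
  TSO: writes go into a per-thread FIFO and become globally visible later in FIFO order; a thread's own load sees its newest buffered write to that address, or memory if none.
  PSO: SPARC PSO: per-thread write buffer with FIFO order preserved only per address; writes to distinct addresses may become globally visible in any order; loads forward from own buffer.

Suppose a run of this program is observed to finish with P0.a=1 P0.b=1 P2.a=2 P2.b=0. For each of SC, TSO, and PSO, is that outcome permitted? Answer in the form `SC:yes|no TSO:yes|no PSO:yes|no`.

SC:no TSO:no PSO:yes

outcome vector order: (P0.a,P0.b,P2.a,P2.b)
SC: 11 outcomes — {<0 0 0 0>; <0 0 0 1>; <0 0 2 0>; <0 0 2 1>; <0 1 0 0>; <0 1 0 1>; <0 1 2 0>; <0 1 2 1>; <1 1 0 0>; <1 1 0 1>; <1 1 2 1>}
TSO: 11 outcomes — {<0 0 0 0>; <0 0 0 1>; <0 0 2 0>; <0 0 2 1>; <0 1 0 0>; <0 1 0 1>; <0 1 2 0>; <0 1 2 1>; <1 1 0 0>; <1 1 0 1>; <1 1 2 1>}
PSO: 12 outcomes — {<0 0 0 0>; <0 0 0 1>; <0 0 2 0>; <0 0 2 1>; <0 1 0 0>; <0 1 0 1>; <0 1 2 0>; <0 1 2 1>; <1 1 0 0>; <1 1 0 1>; <1 1 2 0>; <1 1 2 1>}
target <1 1 2 0> ∈ {PSO}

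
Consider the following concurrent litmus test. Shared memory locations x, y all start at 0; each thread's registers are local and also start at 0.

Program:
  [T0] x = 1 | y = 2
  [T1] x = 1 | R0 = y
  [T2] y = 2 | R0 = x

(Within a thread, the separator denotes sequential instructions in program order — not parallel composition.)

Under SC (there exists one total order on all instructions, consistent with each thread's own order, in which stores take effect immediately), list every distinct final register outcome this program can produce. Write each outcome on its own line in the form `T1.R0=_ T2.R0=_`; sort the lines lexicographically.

T1.R0=0 T2.R0=1
T1.R0=2 T2.R0=0
T1.R0=2 T2.R0=1

outcome vector order: (T1.R0,T2.R0)
|SC outcomes| = 3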